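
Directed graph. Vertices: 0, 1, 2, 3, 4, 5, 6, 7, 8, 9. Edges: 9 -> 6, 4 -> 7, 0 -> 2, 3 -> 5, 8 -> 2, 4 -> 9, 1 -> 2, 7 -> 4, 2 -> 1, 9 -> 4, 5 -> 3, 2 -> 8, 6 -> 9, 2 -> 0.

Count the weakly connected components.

From 0: component {0, 1, 2, 8}.
From 3: component {3, 5}.
From 4: component {4, 6, 7, 9}.
That's 3 components.

3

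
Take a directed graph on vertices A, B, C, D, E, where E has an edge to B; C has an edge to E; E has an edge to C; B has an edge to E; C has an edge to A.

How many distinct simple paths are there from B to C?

1

B→E→C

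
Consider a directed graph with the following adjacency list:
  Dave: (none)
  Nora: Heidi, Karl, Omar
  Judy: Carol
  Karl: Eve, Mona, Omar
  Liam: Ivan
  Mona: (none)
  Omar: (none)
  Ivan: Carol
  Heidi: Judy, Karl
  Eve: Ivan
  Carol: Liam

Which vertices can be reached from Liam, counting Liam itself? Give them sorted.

Carol, Ivan, Liam

Start at Liam.
Its neighbours: Ivan.
Then their neighbours: Carol.
Nothing further is reachable.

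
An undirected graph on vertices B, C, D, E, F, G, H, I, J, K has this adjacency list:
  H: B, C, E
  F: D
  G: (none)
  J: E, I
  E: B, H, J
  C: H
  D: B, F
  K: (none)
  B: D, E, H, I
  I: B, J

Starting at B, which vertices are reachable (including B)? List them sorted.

B, C, D, E, F, H, I, J

Start at B.
Its neighbours: D, E, H, I.
Then their neighbours: C, F, J.
Nothing further is reachable.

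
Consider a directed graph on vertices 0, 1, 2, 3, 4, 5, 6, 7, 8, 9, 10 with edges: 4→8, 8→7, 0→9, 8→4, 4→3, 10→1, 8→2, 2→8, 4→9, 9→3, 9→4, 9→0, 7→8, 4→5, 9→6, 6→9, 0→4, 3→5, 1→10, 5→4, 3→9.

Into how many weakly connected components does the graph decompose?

2

From 0: component {0, 2, 3, 4, 5, 6, 7, 8, 9}.
From 1: component {1, 10}.
That's 2 components.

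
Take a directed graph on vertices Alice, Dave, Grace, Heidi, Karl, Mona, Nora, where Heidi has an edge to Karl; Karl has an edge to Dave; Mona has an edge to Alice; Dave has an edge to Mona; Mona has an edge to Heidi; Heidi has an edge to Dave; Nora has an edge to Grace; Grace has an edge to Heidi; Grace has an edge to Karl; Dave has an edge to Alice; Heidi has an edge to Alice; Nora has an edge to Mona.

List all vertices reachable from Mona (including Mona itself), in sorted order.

Start at Mona.
Its neighbours: Alice, Heidi.
Then their neighbours: Dave, Karl.
Nothing further is reachable.

Alice, Dave, Heidi, Karl, Mona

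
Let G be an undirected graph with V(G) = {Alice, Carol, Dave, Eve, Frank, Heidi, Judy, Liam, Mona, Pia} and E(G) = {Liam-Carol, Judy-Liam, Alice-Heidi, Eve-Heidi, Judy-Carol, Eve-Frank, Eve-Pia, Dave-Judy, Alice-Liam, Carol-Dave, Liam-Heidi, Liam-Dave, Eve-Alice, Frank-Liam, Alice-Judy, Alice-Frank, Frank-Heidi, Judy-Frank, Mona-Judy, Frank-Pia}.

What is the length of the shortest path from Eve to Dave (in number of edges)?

3

Distance 0: Eve.
Distance 1: Alice, Frank, Heidi, Pia.
Distance 2: Judy, Liam.
Distance 3: Carol, Dave, Mona — contains Dave.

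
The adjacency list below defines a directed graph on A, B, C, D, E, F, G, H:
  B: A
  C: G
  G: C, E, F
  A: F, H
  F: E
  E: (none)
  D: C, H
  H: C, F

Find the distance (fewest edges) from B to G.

Distance 0: B.
Distance 1: A.
Distance 2: F, H.
Distance 3: C, E.
Distance 4: G — contains G.

4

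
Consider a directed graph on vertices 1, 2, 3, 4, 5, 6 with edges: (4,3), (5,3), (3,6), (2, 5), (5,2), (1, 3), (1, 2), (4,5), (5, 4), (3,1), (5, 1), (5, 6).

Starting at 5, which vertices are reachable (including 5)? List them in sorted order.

Start at 5.
Its neighbours: 1, 2, 3, 4, 6.
Every vertex is now reached.

1, 2, 3, 4, 5, 6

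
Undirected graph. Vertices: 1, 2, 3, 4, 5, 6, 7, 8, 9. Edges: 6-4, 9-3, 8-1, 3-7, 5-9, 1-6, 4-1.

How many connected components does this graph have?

3

From 1: component {1, 4, 6, 8}.
From 2: component {2}.
From 3: component {3, 5, 7, 9}.
That's 3 components.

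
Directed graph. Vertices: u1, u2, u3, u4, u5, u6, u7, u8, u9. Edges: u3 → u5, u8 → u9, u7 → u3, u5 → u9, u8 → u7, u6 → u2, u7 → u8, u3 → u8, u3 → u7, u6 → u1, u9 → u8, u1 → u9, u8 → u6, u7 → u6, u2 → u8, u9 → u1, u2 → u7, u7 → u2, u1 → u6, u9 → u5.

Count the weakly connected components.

2

From u1: component {u1, u2, u3, u5, u6, u7, u8, u9}.
From u4: component {u4}.
That's 2 components.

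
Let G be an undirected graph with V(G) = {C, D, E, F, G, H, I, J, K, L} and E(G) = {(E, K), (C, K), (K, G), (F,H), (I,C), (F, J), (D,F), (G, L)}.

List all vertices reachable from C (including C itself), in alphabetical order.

Start at C.
Its neighbours: I, K.
Then their neighbours: E, G.
Then next layer: L.
Nothing further is reachable.

C, E, G, I, K, L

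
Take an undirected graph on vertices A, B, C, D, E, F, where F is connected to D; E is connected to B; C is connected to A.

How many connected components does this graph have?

3

From A: component {A, C}.
From B: component {B, E}.
From D: component {D, F}.
That's 3 components.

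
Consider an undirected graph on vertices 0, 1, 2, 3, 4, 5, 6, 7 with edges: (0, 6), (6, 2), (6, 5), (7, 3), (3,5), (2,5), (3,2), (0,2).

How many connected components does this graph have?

3

From 0: component {0, 2, 3, 5, 6, 7}.
From 1: component {1}.
From 4: component {4}.
That's 3 components.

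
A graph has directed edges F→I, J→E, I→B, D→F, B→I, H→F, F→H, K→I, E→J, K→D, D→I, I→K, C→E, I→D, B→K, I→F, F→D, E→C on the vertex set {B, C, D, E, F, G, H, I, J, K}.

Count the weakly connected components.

From B: component {B, D, F, H, I, K}.
From C: component {C, E, J}.
From G: component {G}.
That's 3 components.

3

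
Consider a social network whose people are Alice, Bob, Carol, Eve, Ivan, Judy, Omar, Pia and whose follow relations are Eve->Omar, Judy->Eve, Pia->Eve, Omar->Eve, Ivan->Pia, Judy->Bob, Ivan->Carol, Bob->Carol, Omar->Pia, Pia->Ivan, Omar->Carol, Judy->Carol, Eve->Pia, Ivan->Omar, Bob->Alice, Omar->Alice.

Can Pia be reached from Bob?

No

Explore from Bob.
Distance 1: reach Alice, Carol.
The search from Bob is exhausted; no directed path reaches Pia.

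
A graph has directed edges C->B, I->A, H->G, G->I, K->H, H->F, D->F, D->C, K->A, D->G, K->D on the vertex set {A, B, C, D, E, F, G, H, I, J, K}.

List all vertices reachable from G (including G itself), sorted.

A, G, I

Start at G.
Its neighbours: I.
Then their neighbours: A.
Nothing further is reachable.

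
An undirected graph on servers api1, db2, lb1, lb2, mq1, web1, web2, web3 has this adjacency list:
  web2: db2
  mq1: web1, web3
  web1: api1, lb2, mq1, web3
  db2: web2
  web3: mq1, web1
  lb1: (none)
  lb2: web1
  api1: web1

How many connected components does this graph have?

3

From api1: component {api1, lb2, mq1, web1, web3}.
From db2: component {db2, web2}.
From lb1: component {lb1}.
That's 3 components.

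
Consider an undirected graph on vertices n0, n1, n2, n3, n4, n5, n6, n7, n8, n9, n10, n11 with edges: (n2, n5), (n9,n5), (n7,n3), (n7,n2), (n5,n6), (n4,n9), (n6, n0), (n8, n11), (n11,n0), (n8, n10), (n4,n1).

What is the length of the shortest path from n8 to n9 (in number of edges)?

5

Distance 0: n8.
Distance 1: n10, n11.
Distance 2: n0.
Distance 3: n6.
Distance 4: n5.
Distance 5: n2, n9 — contains n9.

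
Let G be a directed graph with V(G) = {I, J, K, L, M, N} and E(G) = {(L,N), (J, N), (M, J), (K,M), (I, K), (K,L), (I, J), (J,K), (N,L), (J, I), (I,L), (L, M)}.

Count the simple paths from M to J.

M→J

1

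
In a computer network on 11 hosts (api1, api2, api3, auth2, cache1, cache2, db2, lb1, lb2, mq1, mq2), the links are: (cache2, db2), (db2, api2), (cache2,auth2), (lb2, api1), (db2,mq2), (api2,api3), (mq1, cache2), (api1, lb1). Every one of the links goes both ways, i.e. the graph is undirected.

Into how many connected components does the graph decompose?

From api1: component {api1, lb1, lb2}.
From api2: component {api2, api3, auth2, cache2, db2, mq1, mq2}.
From cache1: component {cache1}.
That's 3 components.

3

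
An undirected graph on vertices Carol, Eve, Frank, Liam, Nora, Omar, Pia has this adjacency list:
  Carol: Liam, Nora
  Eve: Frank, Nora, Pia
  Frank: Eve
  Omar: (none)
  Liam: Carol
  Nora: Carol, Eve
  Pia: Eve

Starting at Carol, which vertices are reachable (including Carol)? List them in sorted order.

Carol, Eve, Frank, Liam, Nora, Pia

Start at Carol.
Its neighbours: Liam, Nora.
Then their neighbours: Eve.
Then next layer: Frank, Pia.
Nothing further is reachable.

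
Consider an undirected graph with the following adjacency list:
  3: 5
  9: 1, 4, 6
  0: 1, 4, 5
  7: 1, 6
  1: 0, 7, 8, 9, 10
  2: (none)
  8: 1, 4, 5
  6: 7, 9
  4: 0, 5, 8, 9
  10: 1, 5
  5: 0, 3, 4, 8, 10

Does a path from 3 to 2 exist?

No

Explore from 3.
Distance 1: reach 5.
Distance 2: reach 0, 4, 8, 10.
Distance 3: reach 1, 9.
Distance 4: reach 6, 7.
The search is exhausted without reaching 2; it lies in a different component.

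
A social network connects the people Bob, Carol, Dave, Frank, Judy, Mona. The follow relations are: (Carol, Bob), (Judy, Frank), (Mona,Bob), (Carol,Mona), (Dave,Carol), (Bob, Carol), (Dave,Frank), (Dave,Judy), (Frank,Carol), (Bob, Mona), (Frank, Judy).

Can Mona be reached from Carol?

Explore from Carol.
Distance 1: reach Bob, Mona.
Found Mona.

Yes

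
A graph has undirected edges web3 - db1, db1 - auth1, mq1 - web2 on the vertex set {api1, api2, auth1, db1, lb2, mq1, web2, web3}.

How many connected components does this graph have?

From api1: component {api1}.
From api2: component {api2}.
From auth1: component {auth1, db1, web3}.
From lb2: component {lb2}.
From mq1: component {mq1, web2}.
That's 5 components.

5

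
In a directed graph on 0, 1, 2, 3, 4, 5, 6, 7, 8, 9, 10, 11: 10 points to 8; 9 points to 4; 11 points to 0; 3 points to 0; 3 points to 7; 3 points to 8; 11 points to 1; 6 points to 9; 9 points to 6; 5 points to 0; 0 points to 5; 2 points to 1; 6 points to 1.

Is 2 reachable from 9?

Explore from 9.
Distance 1: reach 4, 6.
Distance 2: reach 1.
The search from 9 is exhausted; no directed path reaches 2.

No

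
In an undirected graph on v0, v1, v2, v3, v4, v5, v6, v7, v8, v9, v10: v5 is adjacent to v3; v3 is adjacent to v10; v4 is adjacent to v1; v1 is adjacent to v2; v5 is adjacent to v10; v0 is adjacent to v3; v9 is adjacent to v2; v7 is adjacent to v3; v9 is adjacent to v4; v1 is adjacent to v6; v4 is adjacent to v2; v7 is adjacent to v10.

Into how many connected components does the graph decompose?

3

From v0: component {v0, v3, v5, v7, v10}.
From v1: component {v1, v2, v4, v6, v9}.
From v8: component {v8}.
That's 3 components.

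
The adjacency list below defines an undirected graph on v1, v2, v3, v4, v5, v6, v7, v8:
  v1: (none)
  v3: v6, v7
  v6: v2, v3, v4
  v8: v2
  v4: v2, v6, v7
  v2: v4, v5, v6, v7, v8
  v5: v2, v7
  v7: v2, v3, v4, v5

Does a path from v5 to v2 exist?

Explore from v5.
Distance 1: reach v2, v7.
Found v2.

Yes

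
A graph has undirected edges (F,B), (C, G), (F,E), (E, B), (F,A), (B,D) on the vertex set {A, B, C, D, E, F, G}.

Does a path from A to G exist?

No

Explore from A.
Distance 1: reach F.
Distance 2: reach B, E.
Distance 3: reach D.
The search is exhausted without reaching G; it lies in a different component.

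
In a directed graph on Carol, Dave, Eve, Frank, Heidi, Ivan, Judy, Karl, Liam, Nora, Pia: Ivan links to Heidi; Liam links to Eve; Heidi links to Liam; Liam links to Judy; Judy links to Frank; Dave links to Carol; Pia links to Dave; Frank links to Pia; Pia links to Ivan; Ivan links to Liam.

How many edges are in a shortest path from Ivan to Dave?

Distance 0: Ivan.
Distance 1: Heidi, Liam.
Distance 2: Eve, Judy.
Distance 3: Frank.
Distance 4: Pia.
Distance 5: Dave — contains Dave.

5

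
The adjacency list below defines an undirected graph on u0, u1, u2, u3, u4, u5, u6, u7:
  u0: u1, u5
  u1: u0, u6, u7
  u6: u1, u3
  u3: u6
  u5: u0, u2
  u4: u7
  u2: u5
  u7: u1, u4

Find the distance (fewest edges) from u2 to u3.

5

Distance 0: u2.
Distance 1: u5.
Distance 2: u0.
Distance 3: u1.
Distance 4: u6, u7.
Distance 5: u3, u4 — contains u3.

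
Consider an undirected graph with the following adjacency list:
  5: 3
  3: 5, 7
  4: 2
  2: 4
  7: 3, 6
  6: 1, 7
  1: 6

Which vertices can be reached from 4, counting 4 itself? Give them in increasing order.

2, 4

Start at 4.
Its neighbours: 2.
Nothing further is reachable.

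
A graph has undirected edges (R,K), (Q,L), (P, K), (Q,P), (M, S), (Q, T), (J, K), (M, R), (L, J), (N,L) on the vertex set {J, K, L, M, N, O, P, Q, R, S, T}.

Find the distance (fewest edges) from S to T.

Distance 0: S.
Distance 1: M.
Distance 2: R.
Distance 3: K.
Distance 4: J, P.
Distance 5: L, Q.
Distance 6: N, T — contains T.

6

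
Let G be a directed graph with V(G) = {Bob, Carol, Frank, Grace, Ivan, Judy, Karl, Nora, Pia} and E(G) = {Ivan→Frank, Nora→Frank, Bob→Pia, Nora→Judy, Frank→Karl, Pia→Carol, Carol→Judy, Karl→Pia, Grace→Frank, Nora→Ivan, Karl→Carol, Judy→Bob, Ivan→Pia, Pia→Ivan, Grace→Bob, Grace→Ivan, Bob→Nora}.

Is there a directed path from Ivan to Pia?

Yes

Explore from Ivan.
Distance 1: reach Frank, Pia.
Found Pia.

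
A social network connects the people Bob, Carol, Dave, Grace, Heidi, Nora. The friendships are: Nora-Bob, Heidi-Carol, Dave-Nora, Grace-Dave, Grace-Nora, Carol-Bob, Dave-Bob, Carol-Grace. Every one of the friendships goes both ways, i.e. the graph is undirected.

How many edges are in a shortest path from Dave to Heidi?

3

Distance 0: Dave.
Distance 1: Bob, Grace, Nora.
Distance 2: Carol.
Distance 3: Heidi — contains Heidi.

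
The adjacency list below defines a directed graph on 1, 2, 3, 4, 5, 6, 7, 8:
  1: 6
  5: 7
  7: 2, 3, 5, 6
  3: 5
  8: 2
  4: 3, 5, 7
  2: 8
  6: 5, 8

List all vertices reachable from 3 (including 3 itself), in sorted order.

2, 3, 5, 6, 7, 8

Start at 3.
Its neighbours: 5.
Then their neighbours: 7.
Then next layer: 2, 6.
Then next layer: 8.
Nothing further is reachable.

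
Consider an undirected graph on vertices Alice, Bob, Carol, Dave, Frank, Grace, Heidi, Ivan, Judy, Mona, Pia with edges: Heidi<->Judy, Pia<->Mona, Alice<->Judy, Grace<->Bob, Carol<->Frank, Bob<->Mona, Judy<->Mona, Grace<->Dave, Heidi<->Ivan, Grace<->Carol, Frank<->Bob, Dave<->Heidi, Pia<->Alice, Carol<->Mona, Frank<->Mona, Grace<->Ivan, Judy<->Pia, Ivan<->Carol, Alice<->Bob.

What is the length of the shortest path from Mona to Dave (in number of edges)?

Distance 0: Mona.
Distance 1: Bob, Carol, Frank, Judy, Pia.
Distance 2: Alice, Grace, Heidi, Ivan.
Distance 3: Dave — contains Dave.

3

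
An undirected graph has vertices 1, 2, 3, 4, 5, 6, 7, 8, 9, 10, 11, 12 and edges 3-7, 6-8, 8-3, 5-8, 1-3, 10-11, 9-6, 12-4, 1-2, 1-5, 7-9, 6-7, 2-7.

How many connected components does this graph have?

3

From 1: component {1, 2, 3, 5, 6, 7, 8, 9}.
From 4: component {4, 12}.
From 10: component {10, 11}.
That's 3 components.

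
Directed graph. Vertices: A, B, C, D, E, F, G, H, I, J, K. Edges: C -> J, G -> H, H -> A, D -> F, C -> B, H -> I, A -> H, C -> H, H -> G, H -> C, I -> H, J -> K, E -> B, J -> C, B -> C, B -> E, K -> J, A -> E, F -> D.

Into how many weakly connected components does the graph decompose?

2

From A: component {A, B, C, E, G, H, I, J, K}.
From D: component {D, F}.
That's 2 components.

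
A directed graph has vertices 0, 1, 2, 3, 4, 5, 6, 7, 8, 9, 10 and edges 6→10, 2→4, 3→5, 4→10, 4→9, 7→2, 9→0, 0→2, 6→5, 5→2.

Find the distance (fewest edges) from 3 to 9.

4

Distance 0: 3.
Distance 1: 5.
Distance 2: 2.
Distance 3: 4.
Distance 4: 9, 10 — contains 9.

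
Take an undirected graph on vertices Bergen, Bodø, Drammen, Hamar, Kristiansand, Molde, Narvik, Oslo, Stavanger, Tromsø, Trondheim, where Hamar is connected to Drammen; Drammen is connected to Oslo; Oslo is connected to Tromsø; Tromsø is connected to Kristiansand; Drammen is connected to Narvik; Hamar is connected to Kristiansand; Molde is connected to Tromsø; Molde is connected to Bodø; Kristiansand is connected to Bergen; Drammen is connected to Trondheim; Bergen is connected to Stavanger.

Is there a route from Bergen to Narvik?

Yes

Explore from Bergen.
Distance 1: reach Kristiansand, Stavanger.
Distance 2: reach Hamar, Tromsø.
Distance 3: reach Drammen, Molde, Oslo.
Distance 4: reach Bodø, Narvik, Trondheim.
Found Narvik.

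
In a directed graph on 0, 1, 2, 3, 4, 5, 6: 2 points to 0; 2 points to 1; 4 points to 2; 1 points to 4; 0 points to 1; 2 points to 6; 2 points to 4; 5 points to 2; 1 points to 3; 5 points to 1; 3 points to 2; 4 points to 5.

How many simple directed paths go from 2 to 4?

2→0→1→4
2→1→4
2→4

3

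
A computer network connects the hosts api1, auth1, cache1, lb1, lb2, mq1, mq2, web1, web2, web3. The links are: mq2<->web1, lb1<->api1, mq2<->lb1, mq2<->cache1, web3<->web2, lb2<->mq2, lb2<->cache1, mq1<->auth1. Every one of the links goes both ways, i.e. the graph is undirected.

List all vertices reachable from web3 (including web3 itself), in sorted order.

Start at web3.
Its neighbours: web2.
Nothing further is reachable.

web2, web3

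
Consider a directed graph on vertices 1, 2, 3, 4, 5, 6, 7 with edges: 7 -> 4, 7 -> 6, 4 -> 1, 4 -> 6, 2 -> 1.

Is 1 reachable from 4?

Explore from 4.
Distance 1: reach 1, 6.
Found 1.

Yes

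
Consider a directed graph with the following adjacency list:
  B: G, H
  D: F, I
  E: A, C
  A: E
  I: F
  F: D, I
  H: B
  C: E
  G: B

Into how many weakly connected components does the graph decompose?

From A: component {A, C, E}.
From B: component {B, G, H}.
From D: component {D, F, I}.
That's 3 components.

3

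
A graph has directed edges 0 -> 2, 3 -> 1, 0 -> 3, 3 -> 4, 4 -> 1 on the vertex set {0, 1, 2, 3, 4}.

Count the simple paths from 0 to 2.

1

0→2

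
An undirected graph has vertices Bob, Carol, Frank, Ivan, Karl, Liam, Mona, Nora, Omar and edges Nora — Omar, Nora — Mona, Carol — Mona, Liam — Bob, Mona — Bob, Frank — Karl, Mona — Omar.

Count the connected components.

From Bob: component {Bob, Carol, Liam, Mona, Nora, Omar}.
From Frank: component {Frank, Karl}.
From Ivan: component {Ivan}.
That's 3 components.

3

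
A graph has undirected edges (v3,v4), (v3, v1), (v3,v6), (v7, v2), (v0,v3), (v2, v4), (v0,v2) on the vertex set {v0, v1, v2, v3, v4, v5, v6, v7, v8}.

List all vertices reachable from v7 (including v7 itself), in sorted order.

Start at v7.
Its neighbours: v2.
Then their neighbours: v0, v4.
Then next layer: v3.
Then next layer: v1, v6.
Nothing further is reachable.

v0, v1, v2, v3, v4, v6, v7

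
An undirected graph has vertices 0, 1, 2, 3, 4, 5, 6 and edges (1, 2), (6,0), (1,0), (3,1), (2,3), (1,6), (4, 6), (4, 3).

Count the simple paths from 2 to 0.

7

2–1–0
2–1–3–4–6–0
2–1–6–0
2–3–1–0
2–3–1–6–0
2–3–4–6–0
2–3–4–6–1–0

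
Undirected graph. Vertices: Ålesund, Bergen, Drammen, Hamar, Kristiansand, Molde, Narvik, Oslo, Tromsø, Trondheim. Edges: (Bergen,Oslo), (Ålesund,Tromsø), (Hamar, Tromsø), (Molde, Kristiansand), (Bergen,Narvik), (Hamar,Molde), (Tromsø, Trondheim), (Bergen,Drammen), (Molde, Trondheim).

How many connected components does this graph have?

2

From Ålesund: component {Ålesund, Hamar, Kristiansand, Molde, Tromsø, Trondheim}.
From Bergen: component {Bergen, Drammen, Narvik, Oslo}.
That's 2 components.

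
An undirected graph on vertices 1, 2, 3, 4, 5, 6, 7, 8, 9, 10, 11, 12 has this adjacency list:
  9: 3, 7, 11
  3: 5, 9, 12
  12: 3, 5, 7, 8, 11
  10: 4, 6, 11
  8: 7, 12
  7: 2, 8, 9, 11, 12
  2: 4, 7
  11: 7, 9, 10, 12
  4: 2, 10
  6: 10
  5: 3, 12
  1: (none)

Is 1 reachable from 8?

Explore from 8.
Distance 1: reach 7, 12.
Distance 2: reach 2, 3, 5, 9, 11.
Distance 3: reach 4, 10.
Distance 4: reach 6.
The search is exhausted without reaching 1; it lies in a different component.

No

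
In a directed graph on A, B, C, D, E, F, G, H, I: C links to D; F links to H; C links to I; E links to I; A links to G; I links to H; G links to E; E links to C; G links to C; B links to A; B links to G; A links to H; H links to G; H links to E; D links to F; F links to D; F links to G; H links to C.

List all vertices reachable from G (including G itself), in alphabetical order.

Start at G.
Its neighbours: C, E.
Then their neighbours: D, I.
Then next layer: F, H.
Nothing further is reachable.

C, D, E, F, G, H, I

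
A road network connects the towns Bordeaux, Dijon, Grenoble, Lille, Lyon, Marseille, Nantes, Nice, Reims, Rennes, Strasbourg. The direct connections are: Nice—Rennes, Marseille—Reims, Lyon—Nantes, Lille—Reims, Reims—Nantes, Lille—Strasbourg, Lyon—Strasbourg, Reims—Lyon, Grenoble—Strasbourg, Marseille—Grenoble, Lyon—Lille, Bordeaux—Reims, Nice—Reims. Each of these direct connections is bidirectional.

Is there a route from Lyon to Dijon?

Explore from Lyon.
Distance 1: reach Lille, Nantes, Reims, Strasbourg.
Distance 2: reach Bordeaux, Grenoble, Marseille, Nice.
Distance 3: reach Rennes.
The search is exhausted without reaching Dijon; it lies in a different component.

No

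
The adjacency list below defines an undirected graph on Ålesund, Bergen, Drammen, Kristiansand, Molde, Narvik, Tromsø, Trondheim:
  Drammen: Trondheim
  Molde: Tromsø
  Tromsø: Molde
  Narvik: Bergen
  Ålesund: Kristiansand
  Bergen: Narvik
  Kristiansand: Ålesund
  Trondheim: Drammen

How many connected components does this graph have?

4

From Ålesund: component {Ålesund, Kristiansand}.
From Bergen: component {Bergen, Narvik}.
From Drammen: component {Drammen, Trondheim}.
From Molde: component {Molde, Tromsø}.
That's 4 components.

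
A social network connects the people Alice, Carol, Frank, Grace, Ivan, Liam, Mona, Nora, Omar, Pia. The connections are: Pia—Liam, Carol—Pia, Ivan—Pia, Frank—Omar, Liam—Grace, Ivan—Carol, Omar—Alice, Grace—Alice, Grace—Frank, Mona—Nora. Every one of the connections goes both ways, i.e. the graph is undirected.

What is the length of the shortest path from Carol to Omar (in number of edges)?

Distance 0: Carol.
Distance 1: Ivan, Pia.
Distance 2: Liam.
Distance 3: Grace.
Distance 4: Alice, Frank.
Distance 5: Omar — contains Omar.

5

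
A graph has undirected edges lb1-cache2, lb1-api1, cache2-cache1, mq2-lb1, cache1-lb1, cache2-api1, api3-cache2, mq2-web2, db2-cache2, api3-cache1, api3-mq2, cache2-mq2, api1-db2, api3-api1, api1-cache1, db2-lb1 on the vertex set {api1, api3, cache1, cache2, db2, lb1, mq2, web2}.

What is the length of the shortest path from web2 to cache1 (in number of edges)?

Distance 0: web2.
Distance 1: mq2.
Distance 2: api3, cache2, lb1.
Distance 3: api1, cache1, db2 — contains cache1.

3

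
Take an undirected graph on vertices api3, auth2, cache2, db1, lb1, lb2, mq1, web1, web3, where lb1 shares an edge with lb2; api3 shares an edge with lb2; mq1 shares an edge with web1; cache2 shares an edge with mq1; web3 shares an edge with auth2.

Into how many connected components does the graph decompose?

From api3: component {api3, lb1, lb2}.
From auth2: component {auth2, web3}.
From cache2: component {cache2, mq1, web1}.
From db1: component {db1}.
That's 4 components.

4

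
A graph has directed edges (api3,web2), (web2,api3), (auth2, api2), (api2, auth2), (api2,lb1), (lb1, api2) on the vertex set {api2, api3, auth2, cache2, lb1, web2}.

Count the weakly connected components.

3

From api2: component {api2, auth2, lb1}.
From api3: component {api3, web2}.
From cache2: component {cache2}.
That's 3 components.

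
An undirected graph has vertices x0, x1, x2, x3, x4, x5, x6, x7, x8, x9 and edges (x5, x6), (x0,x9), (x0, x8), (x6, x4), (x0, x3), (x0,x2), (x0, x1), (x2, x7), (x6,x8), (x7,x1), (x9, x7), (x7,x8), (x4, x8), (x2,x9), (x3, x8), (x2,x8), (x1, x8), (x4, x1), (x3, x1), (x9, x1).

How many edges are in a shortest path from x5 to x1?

Distance 0: x5.
Distance 1: x6.
Distance 2: x4, x8.
Distance 3: x0, x1, x2, x3, x7 — contains x1.

3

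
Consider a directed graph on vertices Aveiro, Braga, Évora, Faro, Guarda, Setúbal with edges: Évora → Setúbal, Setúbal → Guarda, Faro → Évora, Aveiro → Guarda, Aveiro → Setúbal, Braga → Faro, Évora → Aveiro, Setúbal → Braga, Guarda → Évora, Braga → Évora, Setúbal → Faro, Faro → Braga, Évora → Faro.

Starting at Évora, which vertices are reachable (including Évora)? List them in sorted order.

Start at Évora.
Its neighbours: Aveiro, Faro, Setúbal.
Then their neighbours: Braga, Guarda.
Every vertex is now reached.

Aveiro, Braga, Évora, Faro, Guarda, Setúbal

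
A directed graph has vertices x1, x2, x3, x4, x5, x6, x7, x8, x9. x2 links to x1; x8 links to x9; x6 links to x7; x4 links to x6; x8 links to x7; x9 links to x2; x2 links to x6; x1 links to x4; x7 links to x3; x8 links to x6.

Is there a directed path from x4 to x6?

Yes

Explore from x4.
Distance 1: reach x6.
Found x6.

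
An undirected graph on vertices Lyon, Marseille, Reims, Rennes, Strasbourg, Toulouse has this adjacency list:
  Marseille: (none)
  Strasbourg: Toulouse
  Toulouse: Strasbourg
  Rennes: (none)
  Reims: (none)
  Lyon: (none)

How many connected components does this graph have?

From Lyon: component {Lyon}.
From Marseille: component {Marseille}.
From Reims: component {Reims}.
From Rennes: component {Rennes}.
From Strasbourg: component {Strasbourg, Toulouse}.
That's 5 components.

5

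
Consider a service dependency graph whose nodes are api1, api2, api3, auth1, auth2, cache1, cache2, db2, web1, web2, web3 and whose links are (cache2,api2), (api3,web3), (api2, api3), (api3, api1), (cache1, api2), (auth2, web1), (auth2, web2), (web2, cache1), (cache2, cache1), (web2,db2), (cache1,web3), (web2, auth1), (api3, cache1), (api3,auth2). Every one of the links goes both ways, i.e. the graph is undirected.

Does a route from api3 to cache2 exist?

Explore from api3.
Distance 1: reach api1, api2, auth2, cache1, web3.
Distance 2: reach cache2, web1, web2.
Found cache2.

Yes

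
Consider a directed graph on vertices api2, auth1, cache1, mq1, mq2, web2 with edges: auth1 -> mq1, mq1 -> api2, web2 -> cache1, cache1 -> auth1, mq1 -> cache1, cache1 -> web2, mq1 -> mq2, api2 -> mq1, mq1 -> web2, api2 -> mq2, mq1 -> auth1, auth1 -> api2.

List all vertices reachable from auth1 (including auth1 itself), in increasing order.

api2, auth1, cache1, mq1, mq2, web2

Start at auth1.
Its neighbours: api2, mq1.
Then their neighbours: cache1, mq2, web2.
Every vertex is now reached.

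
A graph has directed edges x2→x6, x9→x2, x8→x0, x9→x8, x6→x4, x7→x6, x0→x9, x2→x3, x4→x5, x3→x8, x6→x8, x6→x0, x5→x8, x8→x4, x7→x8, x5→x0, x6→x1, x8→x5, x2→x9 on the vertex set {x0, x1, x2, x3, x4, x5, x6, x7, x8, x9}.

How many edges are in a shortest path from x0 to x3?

3

Distance 0: x0.
Distance 1: x9.
Distance 2: x2, x8.
Distance 3: x3, x4, x5, x6 — contains x3.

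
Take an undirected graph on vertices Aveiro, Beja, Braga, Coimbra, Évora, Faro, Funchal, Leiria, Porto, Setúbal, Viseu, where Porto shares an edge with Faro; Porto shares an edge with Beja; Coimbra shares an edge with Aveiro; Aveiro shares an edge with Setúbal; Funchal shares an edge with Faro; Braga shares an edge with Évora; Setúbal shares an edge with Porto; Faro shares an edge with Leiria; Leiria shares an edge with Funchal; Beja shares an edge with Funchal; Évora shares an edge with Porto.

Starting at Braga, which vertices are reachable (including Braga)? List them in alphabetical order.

Aveiro, Beja, Braga, Coimbra, Évora, Faro, Funchal, Leiria, Porto, Setúbal

Start at Braga.
Its neighbours: Évora.
Then their neighbours: Porto.
Then next layer: Beja, Faro, Setúbal.
Then next layer: Aveiro, Funchal, Leiria.
Then next layer: Coimbra.
Nothing further is reachable.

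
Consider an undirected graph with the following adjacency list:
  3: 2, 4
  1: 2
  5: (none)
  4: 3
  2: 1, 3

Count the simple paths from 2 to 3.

1

2–3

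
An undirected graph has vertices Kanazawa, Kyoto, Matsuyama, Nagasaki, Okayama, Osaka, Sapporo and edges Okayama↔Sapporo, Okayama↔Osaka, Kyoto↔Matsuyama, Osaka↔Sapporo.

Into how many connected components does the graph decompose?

From Kanazawa: component {Kanazawa}.
From Kyoto: component {Kyoto, Matsuyama}.
From Nagasaki: component {Nagasaki}.
From Okayama: component {Okayama, Osaka, Sapporo}.
That's 4 components.

4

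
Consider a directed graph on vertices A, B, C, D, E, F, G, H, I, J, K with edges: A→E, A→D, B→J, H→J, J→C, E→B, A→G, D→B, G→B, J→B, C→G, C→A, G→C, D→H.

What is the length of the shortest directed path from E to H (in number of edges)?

6

Distance 0: E.
Distance 1: B.
Distance 2: J.
Distance 3: C.
Distance 4: A, G.
Distance 5: D.
Distance 6: H — contains H.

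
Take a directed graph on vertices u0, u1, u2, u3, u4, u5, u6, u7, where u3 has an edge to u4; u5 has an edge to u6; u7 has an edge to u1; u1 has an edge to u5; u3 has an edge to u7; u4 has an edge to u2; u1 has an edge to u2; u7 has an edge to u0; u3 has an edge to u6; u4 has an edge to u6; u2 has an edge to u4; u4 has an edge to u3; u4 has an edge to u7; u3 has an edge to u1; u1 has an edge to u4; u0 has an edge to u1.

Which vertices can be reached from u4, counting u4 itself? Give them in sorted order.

u0, u1, u2, u3, u4, u5, u6, u7

Start at u4.
Its neighbours: u2, u3, u6, u7.
Then their neighbours: u0, u1.
Then next layer: u5.
Every vertex is now reached.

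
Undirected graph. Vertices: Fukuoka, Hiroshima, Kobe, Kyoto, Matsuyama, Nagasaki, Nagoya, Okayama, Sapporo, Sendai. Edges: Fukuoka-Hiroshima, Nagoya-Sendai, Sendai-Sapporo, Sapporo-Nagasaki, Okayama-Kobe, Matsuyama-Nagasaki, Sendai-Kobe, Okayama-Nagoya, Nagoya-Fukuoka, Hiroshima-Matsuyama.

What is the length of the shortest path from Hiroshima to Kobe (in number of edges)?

4

Distance 0: Hiroshima.
Distance 1: Fukuoka, Matsuyama.
Distance 2: Nagasaki, Nagoya.
Distance 3: Okayama, Sapporo, Sendai.
Distance 4: Kobe — contains Kobe.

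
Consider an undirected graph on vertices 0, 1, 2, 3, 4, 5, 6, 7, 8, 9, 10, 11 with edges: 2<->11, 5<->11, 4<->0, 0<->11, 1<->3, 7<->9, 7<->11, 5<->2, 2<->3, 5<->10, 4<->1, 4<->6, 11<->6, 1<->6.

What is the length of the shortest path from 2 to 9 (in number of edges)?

3

Distance 0: 2.
Distance 1: 3, 5, 11.
Distance 2: 0, 1, 6, 7, 10.
Distance 3: 4, 9 — contains 9.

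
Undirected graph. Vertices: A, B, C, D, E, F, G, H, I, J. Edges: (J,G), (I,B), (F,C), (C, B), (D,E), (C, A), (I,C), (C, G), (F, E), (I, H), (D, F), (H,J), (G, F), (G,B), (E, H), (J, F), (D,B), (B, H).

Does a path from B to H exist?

Yes

Explore from B.
Distance 1: reach C, D, G, H, I.
Found H.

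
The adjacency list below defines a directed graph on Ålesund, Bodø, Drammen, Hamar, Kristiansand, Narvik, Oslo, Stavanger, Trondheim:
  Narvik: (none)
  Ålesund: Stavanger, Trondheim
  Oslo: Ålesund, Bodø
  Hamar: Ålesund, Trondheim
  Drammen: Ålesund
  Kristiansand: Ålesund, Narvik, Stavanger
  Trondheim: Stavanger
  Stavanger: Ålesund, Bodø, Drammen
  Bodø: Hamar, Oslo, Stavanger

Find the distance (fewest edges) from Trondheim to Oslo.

3

Distance 0: Trondheim.
Distance 1: Stavanger.
Distance 2: Ålesund, Bodø, Drammen.
Distance 3: Hamar, Oslo — contains Oslo.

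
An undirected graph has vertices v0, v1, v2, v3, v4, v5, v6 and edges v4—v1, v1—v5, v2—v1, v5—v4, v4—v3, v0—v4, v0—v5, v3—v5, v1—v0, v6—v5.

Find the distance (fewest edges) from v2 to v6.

Distance 0: v2.
Distance 1: v1.
Distance 2: v0, v4, v5.
Distance 3: v3, v6 — contains v6.

3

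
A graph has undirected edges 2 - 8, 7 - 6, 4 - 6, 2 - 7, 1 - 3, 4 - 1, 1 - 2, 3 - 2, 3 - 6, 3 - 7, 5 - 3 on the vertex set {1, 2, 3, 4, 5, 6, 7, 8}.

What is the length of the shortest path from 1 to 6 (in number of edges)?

2

Distance 0: 1.
Distance 1: 2, 3, 4.
Distance 2: 5, 6, 7, 8 — contains 6.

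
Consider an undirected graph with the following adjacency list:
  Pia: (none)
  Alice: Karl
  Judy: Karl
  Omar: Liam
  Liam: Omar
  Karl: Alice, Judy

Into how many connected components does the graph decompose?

3

From Alice: component {Alice, Judy, Karl}.
From Liam: component {Liam, Omar}.
From Pia: component {Pia}.
That's 3 components.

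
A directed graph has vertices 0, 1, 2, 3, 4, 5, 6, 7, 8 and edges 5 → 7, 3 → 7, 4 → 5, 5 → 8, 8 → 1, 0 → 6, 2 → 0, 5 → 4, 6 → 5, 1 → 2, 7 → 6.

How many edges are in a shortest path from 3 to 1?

5

Distance 0: 3.
Distance 1: 7.
Distance 2: 6.
Distance 3: 5.
Distance 4: 4, 8.
Distance 5: 1 — contains 1.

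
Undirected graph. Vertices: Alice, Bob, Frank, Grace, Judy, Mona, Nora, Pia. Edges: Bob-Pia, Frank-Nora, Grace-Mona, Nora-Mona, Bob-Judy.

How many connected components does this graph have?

From Alice: component {Alice}.
From Bob: component {Bob, Judy, Pia}.
From Frank: component {Frank, Grace, Mona, Nora}.
That's 3 components.

3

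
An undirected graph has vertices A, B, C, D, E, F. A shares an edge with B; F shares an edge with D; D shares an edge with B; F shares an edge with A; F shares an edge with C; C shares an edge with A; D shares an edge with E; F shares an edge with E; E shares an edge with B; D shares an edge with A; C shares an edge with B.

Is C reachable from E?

Yes

Explore from E.
Distance 1: reach B, D, F.
Distance 2: reach A, C.
Found C.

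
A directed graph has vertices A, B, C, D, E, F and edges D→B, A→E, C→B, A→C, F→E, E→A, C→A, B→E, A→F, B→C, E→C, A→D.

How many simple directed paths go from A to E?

4

A→C→B→E
A→D→B→E
A→E
A→F→E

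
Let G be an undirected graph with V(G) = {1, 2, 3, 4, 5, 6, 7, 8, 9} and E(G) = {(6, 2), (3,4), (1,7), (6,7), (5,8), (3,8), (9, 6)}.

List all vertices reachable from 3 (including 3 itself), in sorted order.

3, 4, 5, 8

Start at 3.
Its neighbours: 4, 8.
Then their neighbours: 5.
Nothing further is reachable.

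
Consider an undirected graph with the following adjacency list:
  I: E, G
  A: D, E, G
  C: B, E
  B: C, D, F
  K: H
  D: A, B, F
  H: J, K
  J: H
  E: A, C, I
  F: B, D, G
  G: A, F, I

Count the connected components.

2

From A: component {A, B, C, D, E, F, G, I}.
From H: component {H, J, K}.
That's 2 components.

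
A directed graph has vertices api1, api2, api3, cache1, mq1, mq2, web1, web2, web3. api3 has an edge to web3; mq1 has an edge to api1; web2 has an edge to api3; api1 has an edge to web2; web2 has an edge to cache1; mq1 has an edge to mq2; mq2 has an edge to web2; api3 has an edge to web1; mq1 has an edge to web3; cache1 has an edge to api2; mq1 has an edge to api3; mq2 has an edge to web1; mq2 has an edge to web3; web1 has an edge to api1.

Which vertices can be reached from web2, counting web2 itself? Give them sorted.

api1, api2, api3, cache1, web1, web2, web3

Start at web2.
Its neighbours: api3, cache1.
Then their neighbours: api2, web1, web3.
Then next layer: api1.
Nothing further is reachable.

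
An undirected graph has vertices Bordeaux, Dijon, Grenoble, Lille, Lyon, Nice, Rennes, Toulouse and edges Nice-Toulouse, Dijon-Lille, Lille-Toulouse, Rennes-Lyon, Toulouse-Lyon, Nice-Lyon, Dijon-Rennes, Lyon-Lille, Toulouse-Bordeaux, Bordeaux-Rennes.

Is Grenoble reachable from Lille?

Explore from Lille.
Distance 1: reach Dijon, Lyon, Toulouse.
Distance 2: reach Bordeaux, Nice, Rennes.
The search is exhausted without reaching Grenoble; it lies in a different component.

No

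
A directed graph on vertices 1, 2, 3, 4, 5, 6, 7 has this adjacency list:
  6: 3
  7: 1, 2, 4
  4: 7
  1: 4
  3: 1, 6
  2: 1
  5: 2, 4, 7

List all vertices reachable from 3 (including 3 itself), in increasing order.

1, 2, 3, 4, 6, 7

Start at 3.
Its neighbours: 1, 6.
Then their neighbours: 4.
Then next layer: 7.
Then next layer: 2.
Nothing further is reachable.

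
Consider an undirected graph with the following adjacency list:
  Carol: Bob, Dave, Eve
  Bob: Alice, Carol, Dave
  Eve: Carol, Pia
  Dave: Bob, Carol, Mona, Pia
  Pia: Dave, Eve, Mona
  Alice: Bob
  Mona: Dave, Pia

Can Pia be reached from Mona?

Explore from Mona.
Distance 1: reach Dave, Pia.
Found Pia.

Yes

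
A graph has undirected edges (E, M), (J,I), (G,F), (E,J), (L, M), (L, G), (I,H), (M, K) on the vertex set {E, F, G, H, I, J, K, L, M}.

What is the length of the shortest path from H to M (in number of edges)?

Distance 0: H.
Distance 1: I.
Distance 2: J.
Distance 3: E.
Distance 4: M — contains M.

4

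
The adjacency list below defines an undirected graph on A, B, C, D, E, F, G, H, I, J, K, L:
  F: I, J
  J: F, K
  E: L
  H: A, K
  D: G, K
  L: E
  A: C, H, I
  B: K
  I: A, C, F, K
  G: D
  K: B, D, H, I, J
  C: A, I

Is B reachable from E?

No

Explore from E.
Distance 1: reach L.
The search is exhausted without reaching B; it lies in a different component.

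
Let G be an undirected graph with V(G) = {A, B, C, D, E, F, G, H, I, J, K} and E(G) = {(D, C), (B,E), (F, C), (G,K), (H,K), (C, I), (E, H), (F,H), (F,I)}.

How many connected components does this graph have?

From A: component {A}.
From B: component {B, C, D, E, F, G, H, I, K}.
From J: component {J}.
That's 3 components.

3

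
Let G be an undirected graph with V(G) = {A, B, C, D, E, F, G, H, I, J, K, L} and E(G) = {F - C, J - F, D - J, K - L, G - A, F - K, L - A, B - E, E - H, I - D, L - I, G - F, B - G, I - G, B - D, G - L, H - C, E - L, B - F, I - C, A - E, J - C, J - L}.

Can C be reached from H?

Explore from H.
Distance 1: reach C, E.
Found C.

Yes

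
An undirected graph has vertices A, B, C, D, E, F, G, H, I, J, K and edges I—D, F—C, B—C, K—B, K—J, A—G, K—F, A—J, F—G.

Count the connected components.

From A: component {A, B, C, F, G, J, K}.
From D: component {D, I}.
From E: component {E}.
From H: component {H}.
That's 4 components.

4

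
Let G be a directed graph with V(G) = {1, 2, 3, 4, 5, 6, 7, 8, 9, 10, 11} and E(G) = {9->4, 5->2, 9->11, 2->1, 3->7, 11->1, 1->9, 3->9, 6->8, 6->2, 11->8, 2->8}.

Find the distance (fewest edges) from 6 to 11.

4

Distance 0: 6.
Distance 1: 2, 8.
Distance 2: 1.
Distance 3: 9.
Distance 4: 4, 11 — contains 11.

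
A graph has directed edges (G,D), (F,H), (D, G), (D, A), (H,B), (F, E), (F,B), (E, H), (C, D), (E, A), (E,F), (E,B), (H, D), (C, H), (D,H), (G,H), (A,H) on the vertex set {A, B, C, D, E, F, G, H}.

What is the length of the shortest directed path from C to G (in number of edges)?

2

Distance 0: C.
Distance 1: D, H.
Distance 2: A, B, G — contains G.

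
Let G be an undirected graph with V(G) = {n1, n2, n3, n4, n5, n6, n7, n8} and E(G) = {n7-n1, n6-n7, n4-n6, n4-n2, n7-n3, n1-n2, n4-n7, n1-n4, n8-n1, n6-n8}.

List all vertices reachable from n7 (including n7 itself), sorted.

Start at n7.
Its neighbours: n1, n3, n4, n6.
Then their neighbours: n2, n8.
Nothing further is reachable.

n1, n2, n3, n4, n6, n7, n8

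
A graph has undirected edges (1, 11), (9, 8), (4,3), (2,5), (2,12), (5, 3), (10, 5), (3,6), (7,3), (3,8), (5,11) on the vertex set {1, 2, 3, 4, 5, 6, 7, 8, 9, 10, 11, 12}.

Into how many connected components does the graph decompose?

1

From 1: component {1, 2, 3, 4, 5, 6, 7, 8, 9, 10, 11, 12}.
That's 1 component.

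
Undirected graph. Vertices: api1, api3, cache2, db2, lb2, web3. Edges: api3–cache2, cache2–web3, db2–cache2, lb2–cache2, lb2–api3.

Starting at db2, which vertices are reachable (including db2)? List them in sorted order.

api3, cache2, db2, lb2, web3

Start at db2.
Its neighbours: cache2.
Then their neighbours: api3, lb2, web3.
Nothing further is reachable.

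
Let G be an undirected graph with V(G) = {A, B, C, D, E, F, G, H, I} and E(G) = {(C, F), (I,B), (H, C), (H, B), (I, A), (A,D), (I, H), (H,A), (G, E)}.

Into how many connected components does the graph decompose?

From A: component {A, B, C, D, F, H, I}.
From E: component {E, G}.
That's 2 components.

2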